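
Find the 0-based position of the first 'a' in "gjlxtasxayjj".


Input string: 'gjlxtasxayjj'
Target: 'a'
Scanning left to right: s[0]='g', s[1]='j', s[2]='l', s[3]='x', s[4]='t', s[5]='a'
First match at index: 5


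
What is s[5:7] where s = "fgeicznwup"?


Input string: 'fgeicznwup'
Operation: slice [5:7]
Extract characters: s[5]='z', s[6]='n'
Result: zn


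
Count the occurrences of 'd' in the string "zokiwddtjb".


Input string: 'zokiwddtjb'
Target character: 'd'
Scan each position: s[5]='d', s[6]='d'
Matches found at indices: 5, 6
Total: 2


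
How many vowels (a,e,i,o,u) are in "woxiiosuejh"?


Input string: 'woxiiosuejh'
Operation: count vowels (a, e, i, o, u)
Scan: s[0]='w', s[1]='o' (vowel), s[2]='x', s[3]='i' (vowel), s[4]='i' (vowel), s[5]='o' (vowel), s[6]='s', s[7]='u' (vowel), s[8]='e' (vowel), s[9]='j', s[10]='h'
Vowels found: 6
Result: 6


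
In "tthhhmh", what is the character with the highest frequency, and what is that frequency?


Input: 'tthhhmh'
Operation: tally each character
Counts: 'h':4, 'm':1, 't':2
Maximum: 'h' appears 4 times


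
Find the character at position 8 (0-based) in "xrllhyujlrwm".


Input string: 'xrllhyujlrwm'
Operation: get character at index 8
Index mapping: s[0]='x', s[1]='r', s[2]='l', s[3]='l', s[4]='h', s[5]='y', s[6]='u', s[7]='j', s[8]='l'
Result: 'l'


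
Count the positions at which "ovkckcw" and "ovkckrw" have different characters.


String 1: 'ovkckcw'
String 2: 'ovkckrw'
Compare each position: pos 0: 'o'=='o', pos 1: 'v'=='v', pos 2: 'k'=='k', pos 3: 'c'=='c', pos 4: 'k'=='k', pos 5: 'c'!='r', pos 6: 'w'=='w'
Differing positions: 1
Hamming distance: 1


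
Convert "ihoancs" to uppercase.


Input string: 'ihoancs'
Operation: convert each letter to uppercase
Mapping: 'i'->'I', 'h'->'H', 'o'->'O', 'a'->'A', 'n'->'N', 'c'->'C', 's'->'S'
Result: IHOANCS


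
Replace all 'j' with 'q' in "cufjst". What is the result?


Input string: 'cufjst'
Operation: replace 'j' with 'q'
Positions of 'j': 3
After replacement: cufqst


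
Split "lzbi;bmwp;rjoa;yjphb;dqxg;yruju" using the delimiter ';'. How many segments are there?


Input string: 'lzbi;bmwp;rjoa;yjphb;dqxg;yruju'
Delimiter: ';'
Split result: 'lzbi', 'bmwp', 'rjoa', 'yjphb', 'dqxg', 'yruju'
Number of parts: 6


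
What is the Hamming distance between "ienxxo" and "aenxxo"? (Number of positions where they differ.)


String 1: 'ienxxo'
String 2: 'aenxxo'
Compare each position: pos 0: 'i'!='a', pos 1: 'e'=='e', pos 2: 'n'=='n', pos 3: 'x'=='x', pos 4: 'x'=='x', pos 5: 'o'=='o'
Differing positions: 1
Hamming distance: 1


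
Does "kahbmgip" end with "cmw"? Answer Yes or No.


Input string: 'kahbmgip'
Suffix to check: 'cmw'
Last 3 characters of input: 'gip'
Match: False
Result: No


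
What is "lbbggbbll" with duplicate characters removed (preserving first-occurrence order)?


Input: 'lbbggbbll'
Operation: keep first occurrence of each character
Scan: s[0]='l' new -> keep; s[1]='b' new -> keep; s[2]='b' seen -> skip; s[3]='g' new -> keep; s[4]='g' seen -> skip; s[5]='b' seen -> skip; s[6]='b' seen -> skip; s[7]='l' seen -> skip; s[8]='l' seen -> skip
Result: lbg


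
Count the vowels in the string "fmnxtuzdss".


Input string: 'fmnxtuzdss'
Operation: count vowels (a, e, i, o, u)
Scan: s[0]='f', s[1]='m', s[2]='n', s[3]='x', s[4]='t', s[5]='u' (vowel), s[6]='z', s[7]='d', s[8]='s', s[9]='s'
Vowels found: 1
Result: 1


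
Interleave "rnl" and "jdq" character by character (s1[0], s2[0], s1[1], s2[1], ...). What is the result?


String 1: 'rnl'
String 2: 'jdq'
Operation: alternate characters
Pairs: 'r'+'j', 'n'+'d', 'l'+'q'
Result: rjndlq


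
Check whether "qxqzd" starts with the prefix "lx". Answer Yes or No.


Input string: 'qxqzd'
Prefix to check: 'lx'
First 2 characters of input: 'qx'
Match: False
Result: No


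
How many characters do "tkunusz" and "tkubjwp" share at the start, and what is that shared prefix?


String 1: 'tkunusz'
String 2: 'tkubjwp'
Compare position by position:
pos 0: 't' vs 't' match
pos 1: 'k' vs 'k' match
pos 2: 'u' vs 'u' match
pos 3: 'n' vs 'b' differ -> stop
Longest common prefix: "tku" (length 3)


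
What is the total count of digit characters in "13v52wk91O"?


Input string: '13v52wk91O'
Operation: count digit characters (0-9)
Scan: '1'(digit), '3'(digit), 'v', '5'(digit), '2'(digit), 'w', 'k', '9'(digit), '1'(digit), 'O'
Digits found: 6
Result: 6


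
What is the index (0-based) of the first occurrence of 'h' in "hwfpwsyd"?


Input string: 'hwfpwsyd'
Target: 'h'
Scanning left to right: s[0]='h'
First match at index: 0


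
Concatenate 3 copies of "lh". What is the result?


Input string: 'lh'
Operation: repeat 3 times
Concatenation: 'lh' + 'lh' + 'lh'
Result: lhlhlh


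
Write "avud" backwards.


Input string: 'avud'
Operation: reverse character order
Original order: 'a' -> 'v' -> 'u' -> 'd'
Reversed order: 'd' -> 'u' -> 'v' -> 'a'
Result: duva


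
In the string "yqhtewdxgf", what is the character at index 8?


Input string: 'yqhtewdxgf'
Operation: get character at index 8
Index mapping: s[0]='y', s[1]='q', s[2]='h', s[3]='t', s[4]='e', s[5]='w', s[6]='d', s[7]='x', s[8]='g'
Result: 'g'


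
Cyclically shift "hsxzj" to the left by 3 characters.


Input: 'hsxzj', shift = 3
Operation: split at index 3 and swap parts
Front part s[0:3] = 'hsx'
Back part s[3:] = 'zj'
Rotated = back + front = 'zj' + 'hsx'
Result: zjhsx


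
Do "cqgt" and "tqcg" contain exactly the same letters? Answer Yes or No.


String 1: 'cqgt' -> sorted: 'cgqt'
String 2: 'tqcg' -> sorted: 'cgqt'
Compare sorted forms: 'cgqt' == 'cgqt'
Anagram: Yes


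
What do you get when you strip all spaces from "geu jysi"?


Input string: 'geu jysi'
Operation: remove all spaces
Words: 'geu', 'jysi'
Join without spaces: geujysi


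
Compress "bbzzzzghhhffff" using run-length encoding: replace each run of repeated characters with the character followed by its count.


Input: 'bbzzzzghhhffff'
Operation: identify consecutive runs
Runs: 'bb' -> b2, 'zzzz' -> z4, 'g' -> g1, 'hhh' -> h3, 'ffff' -> f4
Encoded: b2z4g1h3f4


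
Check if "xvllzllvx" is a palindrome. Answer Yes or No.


Input string: 'xvllzllvx'
Reversed: 'xvllzllvx'
Compare pairs: s[0]='x' vs s[8]='x' (match), s[1]='v' vs s[7]='v' (match), s[2]='l' vs s[6]='l' (match), s[3]='l' vs s[5]='l' (match)
Palindrome: Yes


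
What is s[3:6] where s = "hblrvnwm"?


Input string: 'hblrvnwm'
Operation: slice [3:6]
Extract characters: s[3]='r', s[4]='v', s[5]='n'
Result: rvn


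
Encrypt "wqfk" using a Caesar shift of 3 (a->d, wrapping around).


Input: 'wqfk', shift = 3
Operation: for each letter, (position + 3) mod 26
Mapping: 'w'(22+3=25)->'z', 'q'(16+3=19)->'t', 'f'(5+3=8)->'i', 'k'(10+3=13)->'n'
Result: ztin


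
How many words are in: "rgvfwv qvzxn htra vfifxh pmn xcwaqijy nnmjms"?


Input string: 'rgvfwv qvzxn htra vfifxh pmn xcwaqijy nnmjms'
Operation: split by spaces
Words found: 'rgvfwv', 'qvzxn', 'htra', 'vfifxh', 'pmn', 'xcwaqijy', 'nnmjms'
Word count: 7


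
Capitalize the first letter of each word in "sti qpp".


Input string: 'sti qpp'
Operation: capitalize first letter of each word
Word transformations: 'sti'->'Sti', 'qpp'->'Qpp'
Result: Sti Qpp


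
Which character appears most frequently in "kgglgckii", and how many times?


Input: 'kgglgckii'
Operation: tally each character
Counts: 'c':1, 'g':3, 'i':2, 'k':2, 'l':1
Maximum: 'g' appears 3 times


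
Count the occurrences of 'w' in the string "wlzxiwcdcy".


Input string: 'wlzxiwcdcy'
Target character: 'w'
Scan each position: s[0]='w', s[5]='w'
Matches found at indices: 0, 5
Total: 2


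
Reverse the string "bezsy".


Input string: 'bezsy'
Operation: reverse character order
Original order: 'b' -> 'e' -> 'z' -> 's' -> 'y'
Reversed order: 'y' -> 's' -> 'z' -> 'e' -> 'b'
Result: yszeb


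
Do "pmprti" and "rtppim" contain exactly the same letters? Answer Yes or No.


String 1: 'pmprti' -> sorted: 'impprt'
String 2: 'rtppim' -> sorted: 'impprt'
Compare sorted forms: 'impprt' == 'impprt'
Anagram: Yes


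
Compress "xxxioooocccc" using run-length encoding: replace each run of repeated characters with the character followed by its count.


Input: 'xxxioooocccc'
Operation: identify consecutive runs
Runs: 'xxx' -> x3, 'i' -> i1, 'oooo' -> o4, 'cccc' -> c4
Encoded: x3i1o4c4


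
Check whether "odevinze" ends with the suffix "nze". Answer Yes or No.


Input string: 'odevinze'
Suffix to check: 'nze'
Last 3 characters of input: 'nze'
Match: True
Result: Yes


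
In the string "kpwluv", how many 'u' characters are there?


Input string: 'kpwluv'
Target character: 'u'
Scan each position: s[4]='u'
Matches found at indices: 4
Total: 1


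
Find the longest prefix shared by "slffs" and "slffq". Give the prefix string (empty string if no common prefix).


String 1: 'slffs'
String 2: 'slffq'
Compare position by position:
pos 0: 's' vs 's' match
pos 1: 'l' vs 'l' match
pos 2: 'f' vs 'f' match
pos 3: 'f' vs 'f' match
pos 4: 's' vs 'q' differ -> stop
Longest common prefix: "slff" (length 4)


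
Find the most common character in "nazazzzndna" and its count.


Input: 'nazazzzndna'
Operation: tally each character
Counts: 'a':3, 'd':1, 'n':3, 'z':4
Maximum: 'z' appears 4 times


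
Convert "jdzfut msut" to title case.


Input string: 'jdzfut msut'
Operation: capitalize first letter of each word
Word transformations: 'jdzfut'->'Jdzfut', 'msut'->'Msut'
Result: Jdzfut Msut


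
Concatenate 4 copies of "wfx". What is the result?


Input string: 'wfx'
Operation: repeat 4 times
Concatenation: 'wfx' + 'wfx' + 'wfx' + 'wfx'
Result: wfxwfxwfxwfx


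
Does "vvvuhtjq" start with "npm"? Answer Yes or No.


Input string: 'vvvuhtjq'
Prefix to check: 'npm'
First 3 characters of input: 'vvv'
Match: False
Result: No


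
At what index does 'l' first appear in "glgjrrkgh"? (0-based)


Input string: 'glgjrrkgh'
Target: 'l'
Scanning left to right: s[0]='g', s[1]='l'
First match at index: 1


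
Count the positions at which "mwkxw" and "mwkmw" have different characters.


String 1: 'mwkxw'
String 2: 'mwkmw'
Compare each position: pos 0: 'm'=='m', pos 1: 'w'=='w', pos 2: 'k'=='k', pos 3: 'x'!='m', pos 4: 'w'=='w'
Differing positions: 1
Hamming distance: 1


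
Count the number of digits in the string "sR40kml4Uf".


Input string: 'sR40kml4Uf'
Operation: count digit characters (0-9)
Scan: 's', 'R', '4'(digit), '0'(digit), 'k', 'm', 'l', '4'(digit), 'U', 'f'
Digits found: 3
Result: 3


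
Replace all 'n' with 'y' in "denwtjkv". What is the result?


Input string: 'denwtjkv'
Operation: replace 'n' with 'y'
Positions of 'n': 2
After replacement: deywtjkv


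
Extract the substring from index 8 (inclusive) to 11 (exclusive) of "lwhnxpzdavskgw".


Input string: 'lwhnxpzdavskgw'
Operation: slice [8:11]
Extract characters: s[8]='a', s[9]='v', s[10]='s'
Result: avs


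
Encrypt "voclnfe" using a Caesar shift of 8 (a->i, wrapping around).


Input: 'voclnfe', shift = 8
Operation: for each letter, (position + 8) mod 26
Mapping: 'v'(21+8=29, 29 mod 26=3)->'d', 'o'(14+8=22)->'w', 'c'(2+8=10)->'k', 'l'(11+8=19)->'t', 'n'(13+8=21)->'v', 'f'(5+8=13)->'n', 'e'(4+8=12)->'m'
Result: dwktvnm


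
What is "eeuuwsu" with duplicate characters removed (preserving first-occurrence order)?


Input: 'eeuuwsu'
Operation: keep first occurrence of each character
Scan: s[0]='e' new -> keep; s[1]='e' seen -> skip; s[2]='u' new -> keep; s[3]='u' seen -> skip; s[4]='w' new -> keep; s[5]='s' new -> keep; s[6]='u' seen -> skip
Result: euws


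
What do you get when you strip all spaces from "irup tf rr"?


Input string: 'irup tf rr'
Operation: remove all spaces
Words: 'irup', 'tf', 'rr'
Join without spaces: iruptfrr


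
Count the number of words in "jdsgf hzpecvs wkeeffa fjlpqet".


Input string: 'jdsgf hzpecvs wkeeffa fjlpqet'
Operation: split by spaces
Words found: 'jdsgf', 'hzpecvs', 'wkeeffa', 'fjlpqet'
Word count: 4


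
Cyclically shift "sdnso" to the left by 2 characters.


Input: 'sdnso', shift = 2
Operation: split at index 2 and swap parts
Front part s[0:2] = 'sd'
Back part s[2:] = 'nso'
Rotated = back + front = 'nso' + 'sd'
Result: nsosd


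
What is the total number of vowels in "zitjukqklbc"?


Input string: 'zitjukqklbc'
Operation: count vowels (a, e, i, o, u)
Scan: s[0]='z', s[1]='i' (vowel), s[2]='t', s[3]='j', s[4]='u' (vowel), s[5]='k', s[6]='q', s[7]='k', s[8]='l', s[9]='b', s[10]='c'
Vowels found: 2
Result: 2


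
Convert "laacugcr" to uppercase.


Input string: 'laacugcr'
Operation: convert each letter to uppercase
Mapping: 'l'->'L', 'a'->'A', 'a'->'A', 'c'->'C', 'u'->'U', 'g'->'G', 'c'->'C', 'r'->'R'
Result: LAACUGCR


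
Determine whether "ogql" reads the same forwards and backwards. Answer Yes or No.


Input string: 'ogql'
Reversed: 'lqgo'
Compare pairs: s[0]='o' vs s[3]='l' (mismatch), s[1]='g' vs s[2]='q' (mismatch)
Palindrome: No


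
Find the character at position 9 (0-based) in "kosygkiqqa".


Input string: 'kosygkiqqa'
Operation: get character at index 9
Index mapping: s[0]='k', s[1]='o', s[2]='s', s[3]='y', s[4]='g', s[5]='k', s[6]='i', s[7]='q', s[8]='q', s[9]='a'
Result: 'a'


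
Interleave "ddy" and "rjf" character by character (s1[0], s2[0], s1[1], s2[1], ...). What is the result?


String 1: 'ddy'
String 2: 'rjf'
Operation: alternate characters
Pairs: 'd'+'r', 'd'+'j', 'y'+'f'
Result: drdjyf


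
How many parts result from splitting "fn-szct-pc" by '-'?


Input string: 'fn-szct-pc'
Delimiter: '-'
Split result: 'fn', 'szct', 'pc'
Number of parts: 3


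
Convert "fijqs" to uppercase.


Input string: 'fijqs'
Operation: convert each letter to uppercase
Mapping: 'f'->'F', 'i'->'I', 'j'->'J', 'q'->'Q', 's'->'S'
Result: FIJQS


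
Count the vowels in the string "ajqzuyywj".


Input string: 'ajqzuyywj'
Operation: count vowels (a, e, i, o, u)
Scan: s[0]='a' (vowel), s[1]='j', s[2]='q', s[3]='z', s[4]='u' (vowel), s[5]='y', s[6]='y', s[7]='w', s[8]='j'
Vowels found: 2
Result: 2


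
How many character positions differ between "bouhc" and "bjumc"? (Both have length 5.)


String 1: 'bouhc'
String 2: 'bjumc'
Compare each position: pos 0: 'b'=='b', pos 1: 'o'!='j', pos 2: 'u'=='u', pos 3: 'h'!='m', pos 4: 'c'=='c'
Differing positions: 2
Hamming distance: 2


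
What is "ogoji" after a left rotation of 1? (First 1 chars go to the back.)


Input: 'ogoji', shift = 1
Operation: split at index 1 and swap parts
Front part s[0:1] = 'o'
Back part s[1:] = 'goji'
Rotated = back + front = 'goji' + 'o'
Result: gojio


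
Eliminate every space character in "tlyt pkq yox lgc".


Input string: 'tlyt pkq yox lgc'
Operation: remove all spaces
Words: 'tlyt', 'pkq', 'yox', 'lgc'
Join without spaces: tlytpkqyoxlgc


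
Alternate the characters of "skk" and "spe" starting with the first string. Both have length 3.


String 1: 'skk'
String 2: 'spe'
Operation: alternate characters
Pairs: 's'+'s', 'k'+'p', 'k'+'e'
Result: sskpke


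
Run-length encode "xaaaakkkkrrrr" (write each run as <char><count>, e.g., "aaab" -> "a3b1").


Input: 'xaaaakkkkrrrr'
Operation: identify consecutive runs
Runs: 'x' -> x1, 'aaaa' -> a4, 'kkkk' -> k4, 'rrrr' -> r4
Encoded: x1a4k4r4


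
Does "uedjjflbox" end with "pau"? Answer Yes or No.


Input string: 'uedjjflbox'
Suffix to check: 'pau'
Last 3 characters of input: 'box'
Match: False
Result: No


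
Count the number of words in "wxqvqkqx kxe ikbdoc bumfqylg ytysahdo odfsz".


Input string: 'wxqvqkqx kxe ikbdoc bumfqylg ytysahdo odfsz'
Operation: split by spaces
Words found: 'wxqvqkqx', 'kxe', 'ikbdoc', 'bumfqylg', 'ytysahdo', 'odfsz'
Word count: 6


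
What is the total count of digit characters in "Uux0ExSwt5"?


Input string: 'Uux0ExSwt5'
Operation: count digit characters (0-9)
Scan: 'U', 'u', 'x', '0'(digit), 'E', 'x', 'S', 'w', 't', '5'(digit)
Digits found: 2
Result: 2


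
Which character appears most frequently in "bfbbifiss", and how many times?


Input: 'bfbbifiss'
Operation: tally each character
Counts: 'b':3, 'f':2, 'i':2, 's':2
Maximum: 'b' appears 3 times


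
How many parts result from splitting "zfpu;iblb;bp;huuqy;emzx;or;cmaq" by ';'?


Input string: 'zfpu;iblb;bp;huuqy;emzx;or;cmaq'
Delimiter: ';'
Split result: 'zfpu', 'iblb', 'bp', 'huuqy', 'emzx', 'or', 'cmaq'
Number of parts: 7


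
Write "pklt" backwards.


Input string: 'pklt'
Operation: reverse character order
Original order: 'p' -> 'k' -> 'l' -> 't'
Reversed order: 't' -> 'l' -> 'k' -> 'p'
Result: tlkp


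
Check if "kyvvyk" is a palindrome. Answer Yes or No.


Input string: 'kyvvyk'
Reversed: 'kyvvyk'
Compare pairs: s[0]='k' vs s[5]='k' (match), s[1]='y' vs s[4]='y' (match), s[2]='v' vs s[3]='v' (match)
Palindrome: Yes


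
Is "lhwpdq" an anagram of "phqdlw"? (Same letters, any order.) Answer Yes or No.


String 1: 'phqdlw' -> sorted: 'dhlpqw'
String 2: 'lhwpdq' -> sorted: 'dhlpqw'
Compare sorted forms: 'dhlpqw' == 'dhlpqw'
Anagram: Yes


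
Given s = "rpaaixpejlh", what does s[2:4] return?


Input string: 'rpaaixpejlh'
Operation: slice [2:4]
Extract characters: s[2]='a', s[3]='a'
Result: aa


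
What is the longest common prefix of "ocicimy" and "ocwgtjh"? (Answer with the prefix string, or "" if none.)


String 1: 'ocicimy'
String 2: 'ocwgtjh'
Compare position by position:
pos 0: 'o' vs 'o' match
pos 1: 'c' vs 'c' match
pos 2: 'i' vs 'w' differ -> stop
Longest common prefix: "oc" (length 2)


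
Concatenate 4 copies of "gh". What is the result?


Input string: 'gh'
Operation: repeat 4 times
Concatenation: 'gh' + 'gh' + 'gh' + 'gh'
Result: ghghghgh


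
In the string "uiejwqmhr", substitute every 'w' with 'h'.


Input string: 'uiejwqmhr'
Operation: replace 'w' with 'h'
Positions of 'w': 4
After replacement: uiejhqmhr


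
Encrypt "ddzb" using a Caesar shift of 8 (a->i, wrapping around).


Input: 'ddzb', shift = 8
Operation: for each letter, (position + 8) mod 26
Mapping: 'd'(3+8=11)->'l', 'd'(3+8=11)->'l', 'z'(25+8=33, 33 mod 26=7)->'h', 'b'(1+8=9)->'j'
Result: llhj


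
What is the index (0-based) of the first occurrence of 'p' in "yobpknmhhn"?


Input string: 'yobpknmhhn'
Target: 'p'
Scanning left to right: s[0]='y', s[1]='o', s[2]='b', s[3]='p'
First match at index: 3


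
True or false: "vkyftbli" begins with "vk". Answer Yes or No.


Input string: 'vkyftbli'
Prefix to check: 'vk'
First 2 characters of input: 'vk'
Match: True
Result: Yes


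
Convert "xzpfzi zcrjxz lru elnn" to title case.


Input string: 'xzpfzi zcrjxz lru elnn'
Operation: capitalize first letter of each word
Word transformations: 'xzpfzi'->'Xzpfzi', 'zcrjxz'->'Zcrjxz', 'lru'->'Lru', 'elnn'->'Elnn'
Result: Xzpfzi Zcrjxz Lru Elnn


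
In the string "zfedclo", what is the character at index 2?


Input string: 'zfedclo'
Operation: get character at index 2
Index mapping: s[0]='z', s[1]='f', s[2]='e'
Result: 'e'


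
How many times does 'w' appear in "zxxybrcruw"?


Input string: 'zxxybrcruw'
Target character: 'w'
Scan each position: s[9]='w'
Matches found at indices: 9
Total: 1


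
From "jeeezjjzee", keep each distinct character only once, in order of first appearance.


Input: 'jeeezjjzee'
Operation: keep first occurrence of each character
Scan: s[0]='j' new -> keep; s[1]='e' new -> keep; s[2]='e' seen -> skip; s[3]='e' seen -> skip; s[4]='z' new -> keep; s[5]='j' seen -> skip; s[6]='j' seen -> skip; s[7]='z' seen -> skip; s[8]='e' seen -> skip; s[9]='e' seen -> skip
Result: jez


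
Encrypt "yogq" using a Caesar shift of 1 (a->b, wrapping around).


Input: 'yogq', shift = 1
Operation: for each letter, (position + 1) mod 26
Mapping: 'y'(24+1=25)->'z', 'o'(14+1=15)->'p', 'g'(6+1=7)->'h', 'q'(16+1=17)->'r'
Result: zphr


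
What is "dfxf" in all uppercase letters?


Input string: 'dfxf'
Operation: convert each letter to uppercase
Mapping: 'd'->'D', 'f'->'F', 'x'->'X', 'f'->'F'
Result: DFXF


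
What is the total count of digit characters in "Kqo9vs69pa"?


Input string: 'Kqo9vs69pa'
Operation: count digit characters (0-9)
Scan: 'K', 'q', 'o', '9'(digit), 'v', 's', '6'(digit), '9'(digit), 'p', 'a'
Digits found: 3
Result: 3


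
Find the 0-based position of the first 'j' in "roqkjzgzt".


Input string: 'roqkjzgzt'
Target: 'j'
Scanning left to right: s[0]='r', s[1]='o', s[2]='q', s[3]='k', s[4]='j'
First match at index: 4


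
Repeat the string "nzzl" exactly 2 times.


Input string: 'nzzl'
Operation: repeat 2 times
Concatenation: 'nzzl' + 'nzzl'
Result: nzzlnzzl


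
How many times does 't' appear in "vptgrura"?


Input string: 'vptgrura'
Target character: 't'
Scan each position: s[2]='t'
Matches found at indices: 2
Total: 1


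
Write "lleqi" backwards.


Input string: 'lleqi'
Operation: reverse character order
Original order: 'l' -> 'l' -> 'e' -> 'q' -> 'i'
Reversed order: 'i' -> 'q' -> 'e' -> 'l' -> 'l'
Result: iqell


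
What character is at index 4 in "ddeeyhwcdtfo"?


Input string: 'ddeeyhwcdtfo'
Operation: get character at index 4
Index mapping: s[0]='d', s[1]='d', s[2]='e', s[3]='e', s[4]='y'
Result: 'y'


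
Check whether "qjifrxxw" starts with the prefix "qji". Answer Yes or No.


Input string: 'qjifrxxw'
Prefix to check: 'qji'
First 3 characters of input: 'qji'
Match: True
Result: Yes


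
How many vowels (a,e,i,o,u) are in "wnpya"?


Input string: 'wnpya'
Operation: count vowels (a, e, i, o, u)
Scan: s[0]='w', s[1]='n', s[2]='p', s[3]='y', s[4]='a' (vowel)
Vowels found: 1
Result: 1


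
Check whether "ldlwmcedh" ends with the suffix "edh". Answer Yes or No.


Input string: 'ldlwmcedh'
Suffix to check: 'edh'
Last 3 characters of input: 'edh'
Match: True
Result: Yes


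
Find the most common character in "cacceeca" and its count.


Input: 'cacceeca'
Operation: tally each character
Counts: 'a':2, 'c':4, 'e':2
Maximum: 'c' appears 4 times


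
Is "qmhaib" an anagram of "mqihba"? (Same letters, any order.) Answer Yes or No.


String 1: 'mqihba' -> sorted: 'abhimq'
String 2: 'qmhaib' -> sorted: 'abhimq'
Compare sorted forms: 'abhimq' == 'abhimq'
Anagram: Yes


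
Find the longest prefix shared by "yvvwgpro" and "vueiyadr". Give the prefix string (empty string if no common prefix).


String 1: 'yvvwgpro'
String 2: 'vueiyadr'
Compare position by position:
pos 0: 'y' vs 'v' differ -> stop
Longest common prefix: "" (length 0)


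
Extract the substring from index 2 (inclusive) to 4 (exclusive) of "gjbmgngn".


Input string: 'gjbmgngn'
Operation: slice [2:4]
Extract characters: s[2]='b', s[3]='m'
Result: bm


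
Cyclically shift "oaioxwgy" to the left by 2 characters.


Input: 'oaioxwgy', shift = 2
Operation: split at index 2 and swap parts
Front part s[0:2] = 'oa'
Back part s[2:] = 'ioxwgy'
Rotated = back + front = 'ioxwgy' + 'oa'
Result: ioxwgyoa


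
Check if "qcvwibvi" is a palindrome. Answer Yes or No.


Input string: 'qcvwibvi'
Reversed: 'ivbiwvcq'
Compare pairs: s[0]='q' vs s[7]='i' (mismatch), s[1]='c' vs s[6]='v' (mismatch), s[2]='v' vs s[5]='b' (mismatch), s[3]='w' vs s[4]='i' (mismatch)
Palindrome: No


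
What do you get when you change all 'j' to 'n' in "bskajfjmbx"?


Input string: 'bskajfjmbx'
Operation: replace 'j' with 'n'
Positions of 'j': 4, 6
After replacement: bskanfnmbx


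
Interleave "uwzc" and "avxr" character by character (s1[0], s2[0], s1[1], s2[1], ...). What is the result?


String 1: 'uwzc'
String 2: 'avxr'
Operation: alternate characters
Pairs: 'u'+'a', 'w'+'v', 'z'+'x', 'c'+'r'
Result: uawvzxcr


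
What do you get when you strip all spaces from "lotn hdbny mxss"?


Input string: 'lotn hdbny mxss'
Operation: remove all spaces
Words: 'lotn', 'hdbny', 'mxss'
Join without spaces: lotnhdbnymxss


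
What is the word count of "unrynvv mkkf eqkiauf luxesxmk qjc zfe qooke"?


Input string: 'unrynvv mkkf eqkiauf luxesxmk qjc zfe qooke'
Operation: split by spaces
Words found: 'unrynvv', 'mkkf', 'eqkiauf', 'luxesxmk', 'qjc', 'zfe', 'qooke'
Word count: 7


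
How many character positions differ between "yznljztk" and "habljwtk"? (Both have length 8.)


String 1: 'yznljztk'
String 2: 'habljwtk'
Compare each position: pos 0: 'y'!='h', pos 1: 'z'!='a', pos 2: 'n'!='b', pos 3: 'l'=='l', pos 4: 'j'=='j', pos 5: 'z'!='w', pos 6: 't'=='t', pos 7: 'k'=='k'
Differing positions: 4
Hamming distance: 4


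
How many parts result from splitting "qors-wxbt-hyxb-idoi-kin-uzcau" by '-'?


Input string: 'qors-wxbt-hyxb-idoi-kin-uzcau'
Delimiter: '-'
Split result: 'qors', 'wxbt', 'hyxb', 'idoi', 'kin', 'uzcau'
Number of parts: 6


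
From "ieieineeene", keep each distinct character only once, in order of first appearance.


Input: 'ieieineeene'
Operation: keep first occurrence of each character
Scan: s[0]='i' new -> keep; s[1]='e' new -> keep; s[2]='i' seen -> skip; s[3]='e' seen -> skip; s[4]='i' seen -> skip; s[5]='n' new -> keep; s[6]='e' seen -> skip; s[7]='e' seen -> skip; s[8]='e' seen -> skip; s[9]='n' seen -> skip; s[10]='e' seen -> skip
Result: ien


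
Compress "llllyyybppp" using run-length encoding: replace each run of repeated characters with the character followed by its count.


Input: 'llllyyybppp'
Operation: identify consecutive runs
Runs: 'llll' -> l4, 'yyy' -> y3, 'b' -> b1, 'ppp' -> p3
Encoded: l4y3b1p3


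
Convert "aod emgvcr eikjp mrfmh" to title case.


Input string: 'aod emgvcr eikjp mrfmh'
Operation: capitalize first letter of each word
Word transformations: 'aod'->'Aod', 'emgvcr'->'Emgvcr', 'eikjp'->'Eikjp', 'mrfmh'->'Mrfmh'
Result: Aod Emgvcr Eikjp Mrfmh


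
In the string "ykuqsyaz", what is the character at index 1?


Input string: 'ykuqsyaz'
Operation: get character at index 1
Index mapping: s[0]='y', s[1]='k'
Result: 'k'


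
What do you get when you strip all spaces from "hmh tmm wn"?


Input string: 'hmh tmm wn'
Operation: remove all spaces
Words: 'hmh', 'tmm', 'wn'
Join without spaces: hmhtmmwn


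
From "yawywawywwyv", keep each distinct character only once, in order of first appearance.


Input: 'yawywawywwyv'
Operation: keep first occurrence of each character
Scan: s[0]='y' new -> keep; s[1]='a' new -> keep; s[2]='w' new -> keep; s[3]='y' seen -> skip; s[4]='w' seen -> skip; s[5]='a' seen -> skip; s[6]='w' seen -> skip; s[7]='y' seen -> skip; s[8]='w' seen -> skip; s[9]='w' seen -> skip; s[10]='y' seen -> skip; s[11]='v' new -> keep
Result: yawv


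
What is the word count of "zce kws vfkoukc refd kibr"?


Input string: 'zce kws vfkoukc refd kibr'
Operation: split by spaces
Words found: 'zce', 'kws', 'vfkoukc', 'refd', 'kibr'
Word count: 5


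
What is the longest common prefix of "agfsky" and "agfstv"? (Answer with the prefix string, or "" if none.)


String 1: 'agfsky'
String 2: 'agfstv'
Compare position by position:
pos 0: 'a' vs 'a' match
pos 1: 'g' vs 'g' match
pos 2: 'f' vs 'f' match
pos 3: 's' vs 's' match
pos 4: 'k' vs 't' differ -> stop
Longest common prefix: "agfs" (length 4)


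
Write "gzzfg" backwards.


Input string: 'gzzfg'
Operation: reverse character order
Original order: 'g' -> 'z' -> 'z' -> 'f' -> 'g'
Reversed order: 'g' -> 'f' -> 'z' -> 'z' -> 'g'
Result: gfzzg


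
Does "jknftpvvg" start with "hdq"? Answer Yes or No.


Input string: 'jknftpvvg'
Prefix to check: 'hdq'
First 3 characters of input: 'jkn'
Match: False
Result: No


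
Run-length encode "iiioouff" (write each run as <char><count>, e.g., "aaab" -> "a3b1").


Input: 'iiioouff'
Operation: identify consecutive runs
Runs: 'iii' -> i3, 'oo' -> o2, 'u' -> u1, 'ff' -> f2
Encoded: i3o2u1f2


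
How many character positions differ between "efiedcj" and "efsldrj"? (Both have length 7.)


String 1: 'efiedcj'
String 2: 'efsldrj'
Compare each position: pos 0: 'e'=='e', pos 1: 'f'=='f', pos 2: 'i'!='s', pos 3: 'e'!='l', pos 4: 'd'=='d', pos 5: 'c'!='r', pos 6: 'j'=='j'
Differing positions: 3
Hamming distance: 3


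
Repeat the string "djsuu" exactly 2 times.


Input string: 'djsuu'
Operation: repeat 2 times
Concatenation: 'djsuu' + 'djsuu'
Result: djsuudjsuu


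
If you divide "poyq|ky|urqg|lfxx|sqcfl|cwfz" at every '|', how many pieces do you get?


Input string: 'poyq|ky|urqg|lfxx|sqcfl|cwfz'
Delimiter: '|'
Split result: 'poyq', 'ky', 'urqg', 'lfxx', 'sqcfl', 'cwfz'
Number of parts: 6


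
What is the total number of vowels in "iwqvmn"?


Input string: 'iwqvmn'
Operation: count vowels (a, e, i, o, u)
Scan: s[0]='i' (vowel), s[1]='w', s[2]='q', s[3]='v', s[4]='m', s[5]='n'
Vowels found: 1
Result: 1


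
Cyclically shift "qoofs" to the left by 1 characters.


Input: 'qoofs', shift = 1
Operation: split at index 1 and swap parts
Front part s[0:1] = 'q'
Back part s[1:] = 'oofs'
Rotated = back + front = 'oofs' + 'q'
Result: oofsq


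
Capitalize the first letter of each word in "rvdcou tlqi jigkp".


Input string: 'rvdcou tlqi jigkp'
Operation: capitalize first letter of each word
Word transformations: 'rvdcou'->'Rvdcou', 'tlqi'->'Tlqi', 'jigkp'->'Jigkp'
Result: Rvdcou Tlqi Jigkp


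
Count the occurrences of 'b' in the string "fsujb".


Input string: 'fsujb'
Target character: 'b'
Scan each position: s[4]='b'
Matches found at indices: 4
Total: 1


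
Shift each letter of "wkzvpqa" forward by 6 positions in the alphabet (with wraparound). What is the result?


Input: 'wkzvpqa', shift = 6
Operation: for each letter, (position + 6) mod 26
Mapping: 'w'(22+6=28, 28 mod 26=2)->'c', 'k'(10+6=16)->'q', 'z'(25+6=31, 31 mod 26=5)->'f', 'v'(21+6=27, 27 mod 26=1)->'b', 'p'(15+6=21)->'v', 'q'(16+6=22)->'w', 'a'(0+6=6)->'g'
Result: cqfbvwg


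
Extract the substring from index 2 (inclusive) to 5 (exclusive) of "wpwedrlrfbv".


Input string: 'wpwedrlrfbv'
Operation: slice [2:5]
Extract characters: s[2]='w', s[3]='e', s[4]='d'
Result: wed


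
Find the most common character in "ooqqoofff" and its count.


Input: 'ooqqoofff'
Operation: tally each character
Counts: 'f':3, 'o':4, 'q':2
Maximum: 'o' appears 4 times


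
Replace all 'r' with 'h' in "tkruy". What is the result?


Input string: 'tkruy'
Operation: replace 'r' with 'h'
Positions of 'r': 2
After replacement: tkhuy


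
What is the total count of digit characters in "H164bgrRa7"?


Input string: 'H164bgrRa7'
Operation: count digit characters (0-9)
Scan: 'H', '1'(digit), '6'(digit), '4'(digit), 'b', 'g', 'r', 'R', 'a', '7'(digit)
Digits found: 4
Result: 4


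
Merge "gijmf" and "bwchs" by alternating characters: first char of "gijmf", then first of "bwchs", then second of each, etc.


String 1: 'gijmf'
String 2: 'bwchs'
Operation: alternate characters
Pairs: 'g'+'b', 'i'+'w', 'j'+'c', 'm'+'h', 'f'+'s'
Result: gbiwjcmhfs


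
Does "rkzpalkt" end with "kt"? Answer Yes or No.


Input string: 'rkzpalkt'
Suffix to check: 'kt'
Last 2 characters of input: 'kt'
Match: True
Result: Yes


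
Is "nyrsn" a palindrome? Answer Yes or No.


Input string: 'nyrsn'
Reversed: 'nsryn'
Compare pairs: s[0]='n' vs s[4]='n' (match), s[1]='y' vs s[3]='s' (mismatch)
Palindrome: No


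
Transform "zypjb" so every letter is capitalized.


Input string: 'zypjb'
Operation: convert each letter to uppercase
Mapping: 'z'->'Z', 'y'->'Y', 'p'->'P', 'j'->'J', 'b'->'B'
Result: ZYPJB


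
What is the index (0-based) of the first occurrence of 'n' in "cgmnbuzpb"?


Input string: 'cgmnbuzpb'
Target: 'n'
Scanning left to right: s[0]='c', s[1]='g', s[2]='m', s[3]='n'
First match at index: 3


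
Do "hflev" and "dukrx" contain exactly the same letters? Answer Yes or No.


String 1: 'hflev' -> sorted: 'efhlv'
String 2: 'dukrx' -> sorted: 'dkrux'
Compare sorted forms: 'efhlv' != 'dkrux'
Anagram: No


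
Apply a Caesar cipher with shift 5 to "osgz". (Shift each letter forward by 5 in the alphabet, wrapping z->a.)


Input: 'osgz', shift = 5
Operation: for each letter, (position + 5) mod 26
Mapping: 'o'(14+5=19)->'t', 's'(18+5=23)->'x', 'g'(6+5=11)->'l', 'z'(25+5=30, 30 mod 26=4)->'e'
Result: txle


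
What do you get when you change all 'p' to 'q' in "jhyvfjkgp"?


Input string: 'jhyvfjkgp'
Operation: replace 'p' with 'q'
Positions of 'p': 8
After replacement: jhyvfjkgq


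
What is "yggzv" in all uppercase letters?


Input string: 'yggzv'
Operation: convert each letter to uppercase
Mapping: 'y'->'Y', 'g'->'G', 'g'->'G', 'z'->'Z', 'v'->'V'
Result: YGGZV


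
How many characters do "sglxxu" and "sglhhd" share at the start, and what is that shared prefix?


String 1: 'sglxxu'
String 2: 'sglhhd'
Compare position by position:
pos 0: 's' vs 's' match
pos 1: 'g' vs 'g' match
pos 2: 'l' vs 'l' match
pos 3: 'x' vs 'h' differ -> stop
Longest common prefix: "sgl" (length 3)


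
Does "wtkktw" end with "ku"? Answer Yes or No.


Input string: 'wtkktw'
Suffix to check: 'ku'
Last 2 characters of input: 'tw'
Match: False
Result: No


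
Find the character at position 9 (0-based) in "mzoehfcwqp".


Input string: 'mzoehfcwqp'
Operation: get character at index 9
Index mapping: s[0]='m', s[1]='z', s[2]='o', s[3]='e', s[4]='h', s[5]='f', s[6]='c', s[7]='w', s[8]='q', s[9]='p'
Result: 'p'


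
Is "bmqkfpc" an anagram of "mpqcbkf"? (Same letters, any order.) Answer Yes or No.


String 1: 'mpqcbkf' -> sorted: 'bcfkmpq'
String 2: 'bmqkfpc' -> sorted: 'bcfkmpq'
Compare sorted forms: 'bcfkmpq' == 'bcfkmpq'
Anagram: Yes


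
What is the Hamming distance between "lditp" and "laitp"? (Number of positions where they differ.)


String 1: 'lditp'
String 2: 'laitp'
Compare each position: pos 0: 'l'=='l', pos 1: 'd'!='a', pos 2: 'i'=='i', pos 3: 't'=='t', pos 4: 'p'=='p'
Differing positions: 1
Hamming distance: 1


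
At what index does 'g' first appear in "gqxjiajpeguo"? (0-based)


Input string: 'gqxjiajpeguo'
Target: 'g'
Scanning left to right: s[0]='g'
First match at index: 0


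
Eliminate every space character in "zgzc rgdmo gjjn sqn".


Input string: 'zgzc rgdmo gjjn sqn'
Operation: remove all spaces
Words: 'zgzc', 'rgdmo', 'gjjn', 'sqn'
Join without spaces: zgzcrgdmogjjnsqn


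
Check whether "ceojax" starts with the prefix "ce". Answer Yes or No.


Input string: 'ceojax'
Prefix to check: 'ce'
First 2 characters of input: 'ce'
Match: True
Result: Yes


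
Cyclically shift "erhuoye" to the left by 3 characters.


Input: 'erhuoye', shift = 3
Operation: split at index 3 and swap parts
Front part s[0:3] = 'erh'
Back part s[3:] = 'uoye'
Rotated = back + front = 'uoye' + 'erh'
Result: uoyeerh


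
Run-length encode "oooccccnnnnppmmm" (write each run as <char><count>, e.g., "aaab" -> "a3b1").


Input: 'oooccccnnnnppmmm'
Operation: identify consecutive runs
Runs: 'ooo' -> o3, 'cccc' -> c4, 'nnnn' -> n4, 'pp' -> p2, 'mmm' -> m3
Encoded: o3c4n4p2m3


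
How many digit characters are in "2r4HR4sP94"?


Input string: '2r4HR4sP94'
Operation: count digit characters (0-9)
Scan: '2'(digit), 'r', '4'(digit), 'H', 'R', '4'(digit), 's', 'P', '9'(digit), '4'(digit)
Digits found: 5
Result: 5


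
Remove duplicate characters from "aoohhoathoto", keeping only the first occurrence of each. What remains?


Input: 'aoohhoathoto'
Operation: keep first occurrence of each character
Scan: s[0]='a' new -> keep; s[1]='o' new -> keep; s[2]='o' seen -> skip; s[3]='h' new -> keep; s[4]='h' seen -> skip; s[5]='o' seen -> skip; s[6]='a' seen -> skip; s[7]='t' new -> keep; s[8]='h' seen -> skip; s[9]='o' seen -> skip; s[10]='t' seen -> skip; s[11]='o' seen -> skip
Result: aoht


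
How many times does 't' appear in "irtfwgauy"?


Input string: 'irtfwgauy'
Target character: 't'
Scan each position: s[2]='t'
Matches found at indices: 2
Total: 1


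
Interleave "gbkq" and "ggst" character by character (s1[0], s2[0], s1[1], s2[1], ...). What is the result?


String 1: 'gbkq'
String 2: 'ggst'
Operation: alternate characters
Pairs: 'g'+'g', 'b'+'g', 'k'+'s', 'q'+'t'
Result: ggbgksqt


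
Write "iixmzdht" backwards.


Input string: 'iixmzdht'
Operation: reverse character order
Original order: 'i' -> 'i' -> 'x' -> 'm' -> 'z' -> 'd' -> 'h' -> 't'
Reversed order: 't' -> 'h' -> 'd' -> 'z' -> 'm' -> 'x' -> 'i' -> 'i'
Result: thdzmxii


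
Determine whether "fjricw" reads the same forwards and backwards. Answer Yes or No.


Input string: 'fjricw'
Reversed: 'wcirjf'
Compare pairs: s[0]='f' vs s[5]='w' (mismatch), s[1]='j' vs s[4]='c' (mismatch), s[2]='r' vs s[3]='i' (mismatch)
Palindrome: No


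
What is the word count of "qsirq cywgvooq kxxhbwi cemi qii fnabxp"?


Input string: 'qsirq cywgvooq kxxhbwi cemi qii fnabxp'
Operation: split by spaces
Words found: 'qsirq', 'cywgvooq', 'kxxhbwi', 'cemi', 'qii', 'fnabxp'
Word count: 6


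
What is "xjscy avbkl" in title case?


Input string: 'xjscy avbkl'
Operation: capitalize first letter of each word
Word transformations: 'xjscy'->'Xjscy', 'avbkl'->'Avbkl'
Result: Xjscy Avbkl


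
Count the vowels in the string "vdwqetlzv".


Input string: 'vdwqetlzv'
Operation: count vowels (a, e, i, o, u)
Scan: s[0]='v', s[1]='d', s[2]='w', s[3]='q', s[4]='e' (vowel), s[5]='t', s[6]='l', s[7]='z', s[8]='v'
Vowels found: 1
Result: 1


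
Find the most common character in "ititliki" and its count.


Input: 'ititliki'
Operation: tally each character
Counts: 'i':4, 'k':1, 'l':1, 't':2
Maximum: 'i' appears 4 times


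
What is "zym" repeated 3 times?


Input string: 'zym'
Operation: repeat 3 times
Concatenation: 'zym' + 'zym' + 'zym'
Result: zymzymzym


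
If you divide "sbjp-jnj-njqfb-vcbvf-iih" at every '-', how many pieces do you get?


Input string: 'sbjp-jnj-njqfb-vcbvf-iih'
Delimiter: '-'
Split result: 'sbjp', 'jnj', 'njqfb', 'vcbvf', 'iih'
Number of parts: 5


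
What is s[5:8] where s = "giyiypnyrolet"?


Input string: 'giyiypnyrolet'
Operation: slice [5:8]
Extract characters: s[5]='p', s[6]='n', s[7]='y'
Result: pny


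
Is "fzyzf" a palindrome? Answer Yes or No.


Input string: 'fzyzf'
Reversed: 'fzyzf'
Compare pairs: s[0]='f' vs s[4]='f' (match), s[1]='z' vs s[3]='z' (match)
Palindrome: Yes


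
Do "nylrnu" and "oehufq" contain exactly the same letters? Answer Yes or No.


String 1: 'nylrnu' -> sorted: 'lnnruy'
String 2: 'oehufq' -> sorted: 'efhoqu'
Compare sorted forms: 'lnnruy' != 'efhoqu'
Anagram: No


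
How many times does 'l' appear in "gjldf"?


Input string: 'gjldf'
Target character: 'l'
Scan each position: s[2]='l'
Matches found at indices: 2
Total: 1


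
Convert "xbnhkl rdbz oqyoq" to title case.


Input string: 'xbnhkl rdbz oqyoq'
Operation: capitalize first letter of each word
Word transformations: 'xbnhkl'->'Xbnhkl', 'rdbz'->'Rdbz', 'oqyoq'->'Oqyoq'
Result: Xbnhkl Rdbz Oqyoq


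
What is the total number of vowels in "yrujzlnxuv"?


Input string: 'yrujzlnxuv'
Operation: count vowels (a, e, i, o, u)
Scan: s[0]='y', s[1]='r', s[2]='u' (vowel), s[3]='j', s[4]='z', s[5]='l', s[6]='n', s[7]='x', s[8]='u' (vowel), s[9]='v'
Vowels found: 2
Result: 2


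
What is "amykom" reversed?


Input string: 'amykom'
Operation: reverse character order
Original order: 'a' -> 'm' -> 'y' -> 'k' -> 'o' -> 'm'
Reversed order: 'm' -> 'o' -> 'k' -> 'y' -> 'm' -> 'a'
Result: mokyma


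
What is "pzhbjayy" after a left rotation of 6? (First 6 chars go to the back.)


Input: 'pzhbjayy', shift = 6
Operation: split at index 6 and swap parts
Front part s[0:6] = 'pzhbja'
Back part s[6:] = 'yy'
Rotated = back + front = 'yy' + 'pzhbja'
Result: yypzhbja


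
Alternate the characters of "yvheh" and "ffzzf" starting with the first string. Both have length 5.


String 1: 'yvheh'
String 2: 'ffzzf'
Operation: alternate characters
Pairs: 'y'+'f', 'v'+'f', 'h'+'z', 'e'+'z', 'h'+'f'
Result: yfvfhzezhf
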